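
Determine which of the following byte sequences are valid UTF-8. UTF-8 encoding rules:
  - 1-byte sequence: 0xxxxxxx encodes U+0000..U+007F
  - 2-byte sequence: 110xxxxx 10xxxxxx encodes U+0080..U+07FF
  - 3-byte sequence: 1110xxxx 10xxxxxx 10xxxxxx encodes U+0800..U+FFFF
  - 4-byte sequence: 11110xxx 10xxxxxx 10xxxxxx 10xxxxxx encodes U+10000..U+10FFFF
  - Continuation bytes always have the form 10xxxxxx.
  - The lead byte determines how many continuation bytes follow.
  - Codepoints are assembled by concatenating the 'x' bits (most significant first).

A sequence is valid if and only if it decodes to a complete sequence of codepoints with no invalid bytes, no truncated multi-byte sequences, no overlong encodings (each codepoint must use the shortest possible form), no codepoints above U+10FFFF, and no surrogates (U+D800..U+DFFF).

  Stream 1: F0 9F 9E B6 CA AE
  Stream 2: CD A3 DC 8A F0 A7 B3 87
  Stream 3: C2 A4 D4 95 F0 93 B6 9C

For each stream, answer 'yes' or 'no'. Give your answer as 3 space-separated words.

Answer: yes yes yes

Derivation:
Stream 1: decodes cleanly. VALID
Stream 2: decodes cleanly. VALID
Stream 3: decodes cleanly. VALID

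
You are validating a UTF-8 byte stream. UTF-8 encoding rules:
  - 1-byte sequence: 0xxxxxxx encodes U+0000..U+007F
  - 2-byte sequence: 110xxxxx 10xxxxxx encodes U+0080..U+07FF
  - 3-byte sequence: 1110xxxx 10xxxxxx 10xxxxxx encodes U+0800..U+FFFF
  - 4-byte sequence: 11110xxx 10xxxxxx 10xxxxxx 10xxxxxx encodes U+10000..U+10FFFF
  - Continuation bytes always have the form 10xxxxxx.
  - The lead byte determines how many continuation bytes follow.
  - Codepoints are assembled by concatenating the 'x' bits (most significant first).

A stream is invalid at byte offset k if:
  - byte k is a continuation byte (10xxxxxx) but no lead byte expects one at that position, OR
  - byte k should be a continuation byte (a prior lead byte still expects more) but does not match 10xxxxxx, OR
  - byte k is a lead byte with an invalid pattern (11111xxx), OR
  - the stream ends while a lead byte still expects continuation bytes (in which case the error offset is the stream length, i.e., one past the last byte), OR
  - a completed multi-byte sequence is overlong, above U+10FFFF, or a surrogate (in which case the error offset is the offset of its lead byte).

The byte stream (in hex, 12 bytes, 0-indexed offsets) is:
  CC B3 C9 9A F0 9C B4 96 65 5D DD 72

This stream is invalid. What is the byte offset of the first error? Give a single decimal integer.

Byte[0]=CC: 2-byte lead, need 1 cont bytes. acc=0xC
Byte[1]=B3: continuation. acc=(acc<<6)|0x33=0x333
Completed: cp=U+0333 (starts at byte 0)
Byte[2]=C9: 2-byte lead, need 1 cont bytes. acc=0x9
Byte[3]=9A: continuation. acc=(acc<<6)|0x1A=0x25A
Completed: cp=U+025A (starts at byte 2)
Byte[4]=F0: 4-byte lead, need 3 cont bytes. acc=0x0
Byte[5]=9C: continuation. acc=(acc<<6)|0x1C=0x1C
Byte[6]=B4: continuation. acc=(acc<<6)|0x34=0x734
Byte[7]=96: continuation. acc=(acc<<6)|0x16=0x1CD16
Completed: cp=U+1CD16 (starts at byte 4)
Byte[8]=65: 1-byte ASCII. cp=U+0065
Byte[9]=5D: 1-byte ASCII. cp=U+005D
Byte[10]=DD: 2-byte lead, need 1 cont bytes. acc=0x1D
Byte[11]=72: expected 10xxxxxx continuation. INVALID

Answer: 11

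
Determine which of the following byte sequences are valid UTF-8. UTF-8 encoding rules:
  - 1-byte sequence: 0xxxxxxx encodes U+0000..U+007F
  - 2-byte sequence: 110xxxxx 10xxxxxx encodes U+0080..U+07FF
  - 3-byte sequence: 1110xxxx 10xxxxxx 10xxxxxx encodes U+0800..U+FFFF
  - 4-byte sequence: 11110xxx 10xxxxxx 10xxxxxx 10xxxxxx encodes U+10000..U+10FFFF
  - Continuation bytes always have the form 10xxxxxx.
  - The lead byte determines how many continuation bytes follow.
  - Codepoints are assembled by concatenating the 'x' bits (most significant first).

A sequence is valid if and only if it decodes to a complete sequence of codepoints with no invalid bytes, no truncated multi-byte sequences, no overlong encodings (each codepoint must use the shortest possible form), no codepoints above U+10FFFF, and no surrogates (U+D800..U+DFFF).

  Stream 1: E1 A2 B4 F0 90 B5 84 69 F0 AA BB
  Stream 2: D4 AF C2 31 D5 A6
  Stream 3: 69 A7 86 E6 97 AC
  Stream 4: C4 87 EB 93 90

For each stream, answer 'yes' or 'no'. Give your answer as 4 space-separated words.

Answer: no no no yes

Derivation:
Stream 1: error at byte offset 11. INVALID
Stream 2: error at byte offset 3. INVALID
Stream 3: error at byte offset 1. INVALID
Stream 4: decodes cleanly. VALID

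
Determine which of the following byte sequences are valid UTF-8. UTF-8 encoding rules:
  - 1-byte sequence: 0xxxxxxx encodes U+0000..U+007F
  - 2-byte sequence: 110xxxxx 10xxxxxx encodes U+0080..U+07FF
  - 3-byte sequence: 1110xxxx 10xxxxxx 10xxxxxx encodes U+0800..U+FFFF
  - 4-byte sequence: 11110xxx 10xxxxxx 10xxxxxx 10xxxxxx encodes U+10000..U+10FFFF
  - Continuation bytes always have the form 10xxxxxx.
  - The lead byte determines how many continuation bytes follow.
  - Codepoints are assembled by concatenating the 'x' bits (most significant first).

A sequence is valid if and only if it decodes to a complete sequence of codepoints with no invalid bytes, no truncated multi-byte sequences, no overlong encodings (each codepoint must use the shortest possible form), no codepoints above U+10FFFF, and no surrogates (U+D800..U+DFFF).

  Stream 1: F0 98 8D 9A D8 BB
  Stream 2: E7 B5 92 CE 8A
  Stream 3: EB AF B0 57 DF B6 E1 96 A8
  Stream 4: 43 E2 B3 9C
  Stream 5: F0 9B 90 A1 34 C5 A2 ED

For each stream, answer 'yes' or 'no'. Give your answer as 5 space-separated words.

Stream 1: decodes cleanly. VALID
Stream 2: decodes cleanly. VALID
Stream 3: decodes cleanly. VALID
Stream 4: decodes cleanly. VALID
Stream 5: error at byte offset 8. INVALID

Answer: yes yes yes yes no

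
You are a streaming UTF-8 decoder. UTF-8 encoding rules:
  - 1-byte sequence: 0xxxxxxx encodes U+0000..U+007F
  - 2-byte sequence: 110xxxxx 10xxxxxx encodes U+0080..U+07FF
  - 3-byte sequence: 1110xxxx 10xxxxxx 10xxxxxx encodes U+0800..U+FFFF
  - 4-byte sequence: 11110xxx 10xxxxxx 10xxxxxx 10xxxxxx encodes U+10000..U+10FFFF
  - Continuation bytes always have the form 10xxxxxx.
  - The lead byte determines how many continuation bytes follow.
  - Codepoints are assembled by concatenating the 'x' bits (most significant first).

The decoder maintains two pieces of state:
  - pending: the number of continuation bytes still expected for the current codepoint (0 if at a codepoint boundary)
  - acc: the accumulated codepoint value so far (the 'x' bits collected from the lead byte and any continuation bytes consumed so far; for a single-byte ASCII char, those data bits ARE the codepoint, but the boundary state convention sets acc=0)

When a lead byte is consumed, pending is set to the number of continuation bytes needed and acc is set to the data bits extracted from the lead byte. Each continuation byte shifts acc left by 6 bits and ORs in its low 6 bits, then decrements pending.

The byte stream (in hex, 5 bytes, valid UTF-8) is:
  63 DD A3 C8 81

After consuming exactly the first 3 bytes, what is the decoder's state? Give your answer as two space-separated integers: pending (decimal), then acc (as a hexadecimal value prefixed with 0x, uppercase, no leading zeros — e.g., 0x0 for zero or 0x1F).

Byte[0]=63: 1-byte. pending=0, acc=0x0
Byte[1]=DD: 2-byte lead. pending=1, acc=0x1D
Byte[2]=A3: continuation. acc=(acc<<6)|0x23=0x763, pending=0

Answer: 0 0x763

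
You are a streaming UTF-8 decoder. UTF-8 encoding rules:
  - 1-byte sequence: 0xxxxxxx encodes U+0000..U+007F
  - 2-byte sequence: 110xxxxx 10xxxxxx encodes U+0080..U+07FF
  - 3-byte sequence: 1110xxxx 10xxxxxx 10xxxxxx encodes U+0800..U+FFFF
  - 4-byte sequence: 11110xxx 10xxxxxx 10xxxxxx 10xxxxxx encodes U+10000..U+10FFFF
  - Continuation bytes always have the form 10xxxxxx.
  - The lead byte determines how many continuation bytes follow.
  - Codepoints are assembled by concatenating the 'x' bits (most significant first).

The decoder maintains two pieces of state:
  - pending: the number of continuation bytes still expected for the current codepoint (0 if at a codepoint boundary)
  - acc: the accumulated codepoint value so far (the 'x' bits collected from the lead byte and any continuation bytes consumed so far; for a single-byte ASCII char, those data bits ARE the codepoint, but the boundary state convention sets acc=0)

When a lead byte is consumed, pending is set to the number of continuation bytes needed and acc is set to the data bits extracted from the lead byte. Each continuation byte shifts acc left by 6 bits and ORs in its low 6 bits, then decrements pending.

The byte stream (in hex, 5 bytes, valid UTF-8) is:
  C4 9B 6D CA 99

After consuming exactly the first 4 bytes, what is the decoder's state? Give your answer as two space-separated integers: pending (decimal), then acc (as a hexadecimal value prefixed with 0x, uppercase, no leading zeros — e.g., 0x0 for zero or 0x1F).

Byte[0]=C4: 2-byte lead. pending=1, acc=0x4
Byte[1]=9B: continuation. acc=(acc<<6)|0x1B=0x11B, pending=0
Byte[2]=6D: 1-byte. pending=0, acc=0x0
Byte[3]=CA: 2-byte lead. pending=1, acc=0xA

Answer: 1 0xA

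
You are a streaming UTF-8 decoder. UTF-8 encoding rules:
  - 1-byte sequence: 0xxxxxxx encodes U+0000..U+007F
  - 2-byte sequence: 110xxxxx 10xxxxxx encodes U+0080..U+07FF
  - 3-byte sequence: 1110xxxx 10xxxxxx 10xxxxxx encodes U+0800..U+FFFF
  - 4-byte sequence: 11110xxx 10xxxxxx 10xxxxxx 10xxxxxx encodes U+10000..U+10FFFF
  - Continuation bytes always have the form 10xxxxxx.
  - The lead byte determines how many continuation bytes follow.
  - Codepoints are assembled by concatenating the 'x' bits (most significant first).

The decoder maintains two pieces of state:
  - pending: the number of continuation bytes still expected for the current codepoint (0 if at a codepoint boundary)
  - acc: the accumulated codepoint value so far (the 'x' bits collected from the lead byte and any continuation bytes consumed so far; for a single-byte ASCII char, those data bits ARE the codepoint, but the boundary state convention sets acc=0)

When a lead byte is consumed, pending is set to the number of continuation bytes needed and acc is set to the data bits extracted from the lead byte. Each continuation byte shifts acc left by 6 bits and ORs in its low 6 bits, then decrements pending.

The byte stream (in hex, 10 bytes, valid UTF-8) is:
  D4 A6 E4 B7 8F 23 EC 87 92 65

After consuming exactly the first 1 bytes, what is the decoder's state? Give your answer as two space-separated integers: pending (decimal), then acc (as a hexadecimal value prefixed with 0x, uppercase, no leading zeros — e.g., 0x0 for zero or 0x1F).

Byte[0]=D4: 2-byte lead. pending=1, acc=0x14

Answer: 1 0x14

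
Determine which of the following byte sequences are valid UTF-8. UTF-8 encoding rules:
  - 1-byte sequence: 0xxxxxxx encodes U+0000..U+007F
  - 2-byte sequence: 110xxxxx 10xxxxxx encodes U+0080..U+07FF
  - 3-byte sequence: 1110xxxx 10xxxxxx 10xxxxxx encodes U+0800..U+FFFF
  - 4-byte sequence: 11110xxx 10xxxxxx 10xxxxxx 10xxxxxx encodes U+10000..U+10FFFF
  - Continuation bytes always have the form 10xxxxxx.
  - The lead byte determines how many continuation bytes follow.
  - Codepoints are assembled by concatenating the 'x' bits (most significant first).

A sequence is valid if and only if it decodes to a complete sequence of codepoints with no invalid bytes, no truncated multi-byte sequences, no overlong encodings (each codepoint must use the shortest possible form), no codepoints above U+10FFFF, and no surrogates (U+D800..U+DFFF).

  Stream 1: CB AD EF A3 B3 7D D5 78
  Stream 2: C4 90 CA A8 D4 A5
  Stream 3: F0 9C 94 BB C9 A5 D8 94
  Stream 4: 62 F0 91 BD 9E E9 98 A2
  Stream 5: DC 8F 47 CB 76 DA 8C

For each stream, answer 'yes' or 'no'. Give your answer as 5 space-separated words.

Answer: no yes yes yes no

Derivation:
Stream 1: error at byte offset 7. INVALID
Stream 2: decodes cleanly. VALID
Stream 3: decodes cleanly. VALID
Stream 4: decodes cleanly. VALID
Stream 5: error at byte offset 4. INVALID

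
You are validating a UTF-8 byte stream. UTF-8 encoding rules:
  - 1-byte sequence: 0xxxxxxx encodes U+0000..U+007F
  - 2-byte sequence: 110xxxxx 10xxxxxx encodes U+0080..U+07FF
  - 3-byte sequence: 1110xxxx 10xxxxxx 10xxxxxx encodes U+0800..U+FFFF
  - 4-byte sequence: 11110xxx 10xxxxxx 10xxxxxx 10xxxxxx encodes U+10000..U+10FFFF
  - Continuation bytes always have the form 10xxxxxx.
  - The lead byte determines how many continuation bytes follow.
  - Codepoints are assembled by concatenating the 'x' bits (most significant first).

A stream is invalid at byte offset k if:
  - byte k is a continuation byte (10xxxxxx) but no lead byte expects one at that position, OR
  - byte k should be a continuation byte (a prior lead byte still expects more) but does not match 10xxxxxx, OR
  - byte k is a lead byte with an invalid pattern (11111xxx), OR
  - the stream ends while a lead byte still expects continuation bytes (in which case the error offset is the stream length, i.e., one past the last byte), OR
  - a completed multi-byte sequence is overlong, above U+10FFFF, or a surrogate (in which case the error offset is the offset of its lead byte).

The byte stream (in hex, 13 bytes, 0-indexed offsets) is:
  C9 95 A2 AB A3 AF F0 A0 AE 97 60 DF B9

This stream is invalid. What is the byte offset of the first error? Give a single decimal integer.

Answer: 2

Derivation:
Byte[0]=C9: 2-byte lead, need 1 cont bytes. acc=0x9
Byte[1]=95: continuation. acc=(acc<<6)|0x15=0x255
Completed: cp=U+0255 (starts at byte 0)
Byte[2]=A2: INVALID lead byte (not 0xxx/110x/1110/11110)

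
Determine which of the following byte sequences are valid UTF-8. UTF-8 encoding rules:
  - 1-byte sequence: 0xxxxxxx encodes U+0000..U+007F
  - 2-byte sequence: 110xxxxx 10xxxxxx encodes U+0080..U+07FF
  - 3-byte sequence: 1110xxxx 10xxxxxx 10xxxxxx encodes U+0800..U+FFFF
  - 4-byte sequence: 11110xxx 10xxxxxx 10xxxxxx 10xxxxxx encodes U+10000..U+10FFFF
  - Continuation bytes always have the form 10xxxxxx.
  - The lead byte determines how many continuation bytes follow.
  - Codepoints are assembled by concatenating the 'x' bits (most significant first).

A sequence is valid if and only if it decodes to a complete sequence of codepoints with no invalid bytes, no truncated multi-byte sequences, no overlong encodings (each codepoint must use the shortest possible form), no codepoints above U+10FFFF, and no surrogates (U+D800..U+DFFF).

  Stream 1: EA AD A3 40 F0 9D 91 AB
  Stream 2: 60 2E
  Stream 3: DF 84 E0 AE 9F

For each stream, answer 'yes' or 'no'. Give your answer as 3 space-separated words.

Answer: yes yes yes

Derivation:
Stream 1: decodes cleanly. VALID
Stream 2: decodes cleanly. VALID
Stream 3: decodes cleanly. VALID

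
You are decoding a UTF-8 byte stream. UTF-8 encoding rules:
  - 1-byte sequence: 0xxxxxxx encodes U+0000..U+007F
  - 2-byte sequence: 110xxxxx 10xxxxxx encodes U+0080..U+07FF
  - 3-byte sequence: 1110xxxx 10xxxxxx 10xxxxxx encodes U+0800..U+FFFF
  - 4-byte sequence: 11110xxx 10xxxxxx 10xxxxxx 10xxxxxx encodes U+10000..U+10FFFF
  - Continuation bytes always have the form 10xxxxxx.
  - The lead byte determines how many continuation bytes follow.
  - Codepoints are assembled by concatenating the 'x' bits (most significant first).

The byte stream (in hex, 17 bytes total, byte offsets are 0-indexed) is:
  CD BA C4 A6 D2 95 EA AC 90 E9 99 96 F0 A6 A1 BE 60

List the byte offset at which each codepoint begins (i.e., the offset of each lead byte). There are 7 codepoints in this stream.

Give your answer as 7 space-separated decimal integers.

Answer: 0 2 4 6 9 12 16

Derivation:
Byte[0]=CD: 2-byte lead, need 1 cont bytes. acc=0xD
Byte[1]=BA: continuation. acc=(acc<<6)|0x3A=0x37A
Completed: cp=U+037A (starts at byte 0)
Byte[2]=C4: 2-byte lead, need 1 cont bytes. acc=0x4
Byte[3]=A6: continuation. acc=(acc<<6)|0x26=0x126
Completed: cp=U+0126 (starts at byte 2)
Byte[4]=D2: 2-byte lead, need 1 cont bytes. acc=0x12
Byte[5]=95: continuation. acc=(acc<<6)|0x15=0x495
Completed: cp=U+0495 (starts at byte 4)
Byte[6]=EA: 3-byte lead, need 2 cont bytes. acc=0xA
Byte[7]=AC: continuation. acc=(acc<<6)|0x2C=0x2AC
Byte[8]=90: continuation. acc=(acc<<6)|0x10=0xAB10
Completed: cp=U+AB10 (starts at byte 6)
Byte[9]=E9: 3-byte lead, need 2 cont bytes. acc=0x9
Byte[10]=99: continuation. acc=(acc<<6)|0x19=0x259
Byte[11]=96: continuation. acc=(acc<<6)|0x16=0x9656
Completed: cp=U+9656 (starts at byte 9)
Byte[12]=F0: 4-byte lead, need 3 cont bytes. acc=0x0
Byte[13]=A6: continuation. acc=(acc<<6)|0x26=0x26
Byte[14]=A1: continuation. acc=(acc<<6)|0x21=0x9A1
Byte[15]=BE: continuation. acc=(acc<<6)|0x3E=0x2687E
Completed: cp=U+2687E (starts at byte 12)
Byte[16]=60: 1-byte ASCII. cp=U+0060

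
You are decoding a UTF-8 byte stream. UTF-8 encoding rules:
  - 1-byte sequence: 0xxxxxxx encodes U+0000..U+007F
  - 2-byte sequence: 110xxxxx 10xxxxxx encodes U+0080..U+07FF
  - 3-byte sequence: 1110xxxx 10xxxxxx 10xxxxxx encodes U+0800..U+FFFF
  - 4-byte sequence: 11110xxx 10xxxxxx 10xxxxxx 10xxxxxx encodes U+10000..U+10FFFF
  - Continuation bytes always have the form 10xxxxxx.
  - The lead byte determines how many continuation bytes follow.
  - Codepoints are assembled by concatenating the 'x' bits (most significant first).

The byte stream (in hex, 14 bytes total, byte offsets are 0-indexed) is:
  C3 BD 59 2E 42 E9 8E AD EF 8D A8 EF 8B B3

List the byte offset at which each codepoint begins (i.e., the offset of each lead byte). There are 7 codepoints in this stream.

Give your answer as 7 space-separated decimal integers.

Byte[0]=C3: 2-byte lead, need 1 cont bytes. acc=0x3
Byte[1]=BD: continuation. acc=(acc<<6)|0x3D=0xFD
Completed: cp=U+00FD (starts at byte 0)
Byte[2]=59: 1-byte ASCII. cp=U+0059
Byte[3]=2E: 1-byte ASCII. cp=U+002E
Byte[4]=42: 1-byte ASCII. cp=U+0042
Byte[5]=E9: 3-byte lead, need 2 cont bytes. acc=0x9
Byte[6]=8E: continuation. acc=(acc<<6)|0x0E=0x24E
Byte[7]=AD: continuation. acc=(acc<<6)|0x2D=0x93AD
Completed: cp=U+93AD (starts at byte 5)
Byte[8]=EF: 3-byte lead, need 2 cont bytes. acc=0xF
Byte[9]=8D: continuation. acc=(acc<<6)|0x0D=0x3CD
Byte[10]=A8: continuation. acc=(acc<<6)|0x28=0xF368
Completed: cp=U+F368 (starts at byte 8)
Byte[11]=EF: 3-byte lead, need 2 cont bytes. acc=0xF
Byte[12]=8B: continuation. acc=(acc<<6)|0x0B=0x3CB
Byte[13]=B3: continuation. acc=(acc<<6)|0x33=0xF2F3
Completed: cp=U+F2F3 (starts at byte 11)

Answer: 0 2 3 4 5 8 11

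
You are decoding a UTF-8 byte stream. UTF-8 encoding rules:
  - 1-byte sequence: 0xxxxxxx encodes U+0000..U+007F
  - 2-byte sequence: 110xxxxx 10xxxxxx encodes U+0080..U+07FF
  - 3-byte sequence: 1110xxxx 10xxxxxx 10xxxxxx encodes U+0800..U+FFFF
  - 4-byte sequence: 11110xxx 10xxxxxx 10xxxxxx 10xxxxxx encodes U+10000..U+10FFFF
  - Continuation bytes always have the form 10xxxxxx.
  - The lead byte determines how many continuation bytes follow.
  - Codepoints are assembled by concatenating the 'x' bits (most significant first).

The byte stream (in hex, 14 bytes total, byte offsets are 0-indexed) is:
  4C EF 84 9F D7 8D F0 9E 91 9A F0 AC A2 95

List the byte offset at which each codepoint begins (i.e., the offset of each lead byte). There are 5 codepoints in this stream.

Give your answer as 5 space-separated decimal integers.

Answer: 0 1 4 6 10

Derivation:
Byte[0]=4C: 1-byte ASCII. cp=U+004C
Byte[1]=EF: 3-byte lead, need 2 cont bytes. acc=0xF
Byte[2]=84: continuation. acc=(acc<<6)|0x04=0x3C4
Byte[3]=9F: continuation. acc=(acc<<6)|0x1F=0xF11F
Completed: cp=U+F11F (starts at byte 1)
Byte[4]=D7: 2-byte lead, need 1 cont bytes. acc=0x17
Byte[5]=8D: continuation. acc=(acc<<6)|0x0D=0x5CD
Completed: cp=U+05CD (starts at byte 4)
Byte[6]=F0: 4-byte lead, need 3 cont bytes. acc=0x0
Byte[7]=9E: continuation. acc=(acc<<6)|0x1E=0x1E
Byte[8]=91: continuation. acc=(acc<<6)|0x11=0x791
Byte[9]=9A: continuation. acc=(acc<<6)|0x1A=0x1E45A
Completed: cp=U+1E45A (starts at byte 6)
Byte[10]=F0: 4-byte lead, need 3 cont bytes. acc=0x0
Byte[11]=AC: continuation. acc=(acc<<6)|0x2C=0x2C
Byte[12]=A2: continuation. acc=(acc<<6)|0x22=0xB22
Byte[13]=95: continuation. acc=(acc<<6)|0x15=0x2C895
Completed: cp=U+2C895 (starts at byte 10)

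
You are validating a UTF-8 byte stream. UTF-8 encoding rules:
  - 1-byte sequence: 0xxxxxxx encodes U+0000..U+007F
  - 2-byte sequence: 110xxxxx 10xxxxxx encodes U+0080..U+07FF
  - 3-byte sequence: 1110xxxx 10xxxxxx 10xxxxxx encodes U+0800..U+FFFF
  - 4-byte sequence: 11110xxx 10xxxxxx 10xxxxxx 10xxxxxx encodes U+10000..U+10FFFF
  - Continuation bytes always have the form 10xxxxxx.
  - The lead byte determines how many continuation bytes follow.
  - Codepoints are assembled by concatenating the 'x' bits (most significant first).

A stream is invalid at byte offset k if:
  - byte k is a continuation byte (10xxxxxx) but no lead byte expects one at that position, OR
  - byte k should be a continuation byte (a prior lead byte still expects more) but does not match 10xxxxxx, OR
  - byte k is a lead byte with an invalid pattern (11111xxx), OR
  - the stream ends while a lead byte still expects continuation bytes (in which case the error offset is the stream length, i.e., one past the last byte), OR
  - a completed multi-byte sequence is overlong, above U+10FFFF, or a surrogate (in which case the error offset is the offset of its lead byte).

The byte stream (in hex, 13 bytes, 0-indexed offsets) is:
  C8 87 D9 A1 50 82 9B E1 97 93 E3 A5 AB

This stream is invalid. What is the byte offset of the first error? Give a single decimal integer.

Byte[0]=C8: 2-byte lead, need 1 cont bytes. acc=0x8
Byte[1]=87: continuation. acc=(acc<<6)|0x07=0x207
Completed: cp=U+0207 (starts at byte 0)
Byte[2]=D9: 2-byte lead, need 1 cont bytes. acc=0x19
Byte[3]=A1: continuation. acc=(acc<<6)|0x21=0x661
Completed: cp=U+0661 (starts at byte 2)
Byte[4]=50: 1-byte ASCII. cp=U+0050
Byte[5]=82: INVALID lead byte (not 0xxx/110x/1110/11110)

Answer: 5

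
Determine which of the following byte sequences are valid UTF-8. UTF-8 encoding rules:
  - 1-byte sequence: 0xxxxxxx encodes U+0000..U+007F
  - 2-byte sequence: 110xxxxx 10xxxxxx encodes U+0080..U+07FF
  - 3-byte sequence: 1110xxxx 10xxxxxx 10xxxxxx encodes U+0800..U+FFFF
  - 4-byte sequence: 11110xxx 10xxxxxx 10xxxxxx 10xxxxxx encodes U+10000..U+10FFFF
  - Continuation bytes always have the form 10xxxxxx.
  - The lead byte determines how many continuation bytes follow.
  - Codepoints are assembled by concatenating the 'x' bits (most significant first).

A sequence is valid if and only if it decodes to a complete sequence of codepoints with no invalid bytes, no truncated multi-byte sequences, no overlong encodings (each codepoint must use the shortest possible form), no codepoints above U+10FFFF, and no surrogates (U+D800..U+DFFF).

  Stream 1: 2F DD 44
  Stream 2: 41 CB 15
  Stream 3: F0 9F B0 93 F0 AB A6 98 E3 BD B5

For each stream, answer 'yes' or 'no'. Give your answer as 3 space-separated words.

Stream 1: error at byte offset 2. INVALID
Stream 2: error at byte offset 2. INVALID
Stream 3: decodes cleanly. VALID

Answer: no no yes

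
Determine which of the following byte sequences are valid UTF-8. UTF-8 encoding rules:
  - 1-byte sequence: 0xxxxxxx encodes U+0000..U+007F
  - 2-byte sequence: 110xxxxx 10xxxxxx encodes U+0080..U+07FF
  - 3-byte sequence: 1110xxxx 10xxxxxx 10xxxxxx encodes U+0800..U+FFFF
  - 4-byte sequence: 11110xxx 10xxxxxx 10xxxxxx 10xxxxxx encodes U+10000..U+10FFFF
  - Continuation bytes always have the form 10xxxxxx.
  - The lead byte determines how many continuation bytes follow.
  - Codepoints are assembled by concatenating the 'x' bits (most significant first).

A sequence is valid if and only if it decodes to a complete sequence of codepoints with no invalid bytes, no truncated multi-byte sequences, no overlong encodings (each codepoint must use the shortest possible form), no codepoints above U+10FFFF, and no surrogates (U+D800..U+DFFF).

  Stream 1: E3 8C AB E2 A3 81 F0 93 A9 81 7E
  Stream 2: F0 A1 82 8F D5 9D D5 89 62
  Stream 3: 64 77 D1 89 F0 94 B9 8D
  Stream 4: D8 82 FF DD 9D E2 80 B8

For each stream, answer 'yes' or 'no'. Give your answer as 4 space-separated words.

Answer: yes yes yes no

Derivation:
Stream 1: decodes cleanly. VALID
Stream 2: decodes cleanly. VALID
Stream 3: decodes cleanly. VALID
Stream 4: error at byte offset 2. INVALID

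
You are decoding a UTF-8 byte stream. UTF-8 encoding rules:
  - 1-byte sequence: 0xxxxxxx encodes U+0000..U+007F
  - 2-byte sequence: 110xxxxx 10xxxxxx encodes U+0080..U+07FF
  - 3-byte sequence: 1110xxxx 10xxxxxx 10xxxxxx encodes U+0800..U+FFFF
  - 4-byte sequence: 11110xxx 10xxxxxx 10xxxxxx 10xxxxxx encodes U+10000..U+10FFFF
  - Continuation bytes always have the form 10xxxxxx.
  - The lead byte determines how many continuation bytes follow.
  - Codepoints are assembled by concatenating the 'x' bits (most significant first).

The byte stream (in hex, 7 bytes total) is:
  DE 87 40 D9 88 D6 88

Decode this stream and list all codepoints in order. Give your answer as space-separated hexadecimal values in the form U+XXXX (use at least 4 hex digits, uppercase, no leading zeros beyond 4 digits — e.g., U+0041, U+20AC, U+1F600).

Answer: U+0787 U+0040 U+0648 U+0588

Derivation:
Byte[0]=DE: 2-byte lead, need 1 cont bytes. acc=0x1E
Byte[1]=87: continuation. acc=(acc<<6)|0x07=0x787
Completed: cp=U+0787 (starts at byte 0)
Byte[2]=40: 1-byte ASCII. cp=U+0040
Byte[3]=D9: 2-byte lead, need 1 cont bytes. acc=0x19
Byte[4]=88: continuation. acc=(acc<<6)|0x08=0x648
Completed: cp=U+0648 (starts at byte 3)
Byte[5]=D6: 2-byte lead, need 1 cont bytes. acc=0x16
Byte[6]=88: continuation. acc=(acc<<6)|0x08=0x588
Completed: cp=U+0588 (starts at byte 5)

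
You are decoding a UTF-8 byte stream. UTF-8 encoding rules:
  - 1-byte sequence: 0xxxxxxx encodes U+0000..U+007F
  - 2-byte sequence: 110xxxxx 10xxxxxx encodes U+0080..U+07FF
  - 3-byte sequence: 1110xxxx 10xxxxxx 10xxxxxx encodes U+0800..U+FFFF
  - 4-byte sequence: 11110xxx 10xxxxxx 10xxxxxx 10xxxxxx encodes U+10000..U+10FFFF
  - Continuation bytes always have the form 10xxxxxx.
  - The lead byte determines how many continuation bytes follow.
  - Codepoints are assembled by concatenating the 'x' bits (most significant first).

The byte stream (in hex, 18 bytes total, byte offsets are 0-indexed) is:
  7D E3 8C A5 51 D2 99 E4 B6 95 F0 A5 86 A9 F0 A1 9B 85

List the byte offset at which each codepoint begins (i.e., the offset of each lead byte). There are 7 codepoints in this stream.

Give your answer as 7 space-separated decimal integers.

Byte[0]=7D: 1-byte ASCII. cp=U+007D
Byte[1]=E3: 3-byte lead, need 2 cont bytes. acc=0x3
Byte[2]=8C: continuation. acc=(acc<<6)|0x0C=0xCC
Byte[3]=A5: continuation. acc=(acc<<6)|0x25=0x3325
Completed: cp=U+3325 (starts at byte 1)
Byte[4]=51: 1-byte ASCII. cp=U+0051
Byte[5]=D2: 2-byte lead, need 1 cont bytes. acc=0x12
Byte[6]=99: continuation. acc=(acc<<6)|0x19=0x499
Completed: cp=U+0499 (starts at byte 5)
Byte[7]=E4: 3-byte lead, need 2 cont bytes. acc=0x4
Byte[8]=B6: continuation. acc=(acc<<6)|0x36=0x136
Byte[9]=95: continuation. acc=(acc<<6)|0x15=0x4D95
Completed: cp=U+4D95 (starts at byte 7)
Byte[10]=F0: 4-byte lead, need 3 cont bytes. acc=0x0
Byte[11]=A5: continuation. acc=(acc<<6)|0x25=0x25
Byte[12]=86: continuation. acc=(acc<<6)|0x06=0x946
Byte[13]=A9: continuation. acc=(acc<<6)|0x29=0x251A9
Completed: cp=U+251A9 (starts at byte 10)
Byte[14]=F0: 4-byte lead, need 3 cont bytes. acc=0x0
Byte[15]=A1: continuation. acc=(acc<<6)|0x21=0x21
Byte[16]=9B: continuation. acc=(acc<<6)|0x1B=0x85B
Byte[17]=85: continuation. acc=(acc<<6)|0x05=0x216C5
Completed: cp=U+216C5 (starts at byte 14)

Answer: 0 1 4 5 7 10 14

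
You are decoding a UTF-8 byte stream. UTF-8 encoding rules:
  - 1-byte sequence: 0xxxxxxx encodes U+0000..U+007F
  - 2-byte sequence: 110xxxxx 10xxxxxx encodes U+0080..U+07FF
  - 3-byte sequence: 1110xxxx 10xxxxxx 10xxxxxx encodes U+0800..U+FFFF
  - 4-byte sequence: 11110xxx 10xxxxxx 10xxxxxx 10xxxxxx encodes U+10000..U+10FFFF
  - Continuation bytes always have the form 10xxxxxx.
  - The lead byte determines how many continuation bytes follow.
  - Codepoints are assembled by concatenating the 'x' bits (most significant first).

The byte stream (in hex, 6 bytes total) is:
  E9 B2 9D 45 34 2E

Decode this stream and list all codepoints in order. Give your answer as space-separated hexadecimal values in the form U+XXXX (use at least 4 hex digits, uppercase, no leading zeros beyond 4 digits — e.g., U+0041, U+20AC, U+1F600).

Byte[0]=E9: 3-byte lead, need 2 cont bytes. acc=0x9
Byte[1]=B2: continuation. acc=(acc<<6)|0x32=0x272
Byte[2]=9D: continuation. acc=(acc<<6)|0x1D=0x9C9D
Completed: cp=U+9C9D (starts at byte 0)
Byte[3]=45: 1-byte ASCII. cp=U+0045
Byte[4]=34: 1-byte ASCII. cp=U+0034
Byte[5]=2E: 1-byte ASCII. cp=U+002E

Answer: U+9C9D U+0045 U+0034 U+002E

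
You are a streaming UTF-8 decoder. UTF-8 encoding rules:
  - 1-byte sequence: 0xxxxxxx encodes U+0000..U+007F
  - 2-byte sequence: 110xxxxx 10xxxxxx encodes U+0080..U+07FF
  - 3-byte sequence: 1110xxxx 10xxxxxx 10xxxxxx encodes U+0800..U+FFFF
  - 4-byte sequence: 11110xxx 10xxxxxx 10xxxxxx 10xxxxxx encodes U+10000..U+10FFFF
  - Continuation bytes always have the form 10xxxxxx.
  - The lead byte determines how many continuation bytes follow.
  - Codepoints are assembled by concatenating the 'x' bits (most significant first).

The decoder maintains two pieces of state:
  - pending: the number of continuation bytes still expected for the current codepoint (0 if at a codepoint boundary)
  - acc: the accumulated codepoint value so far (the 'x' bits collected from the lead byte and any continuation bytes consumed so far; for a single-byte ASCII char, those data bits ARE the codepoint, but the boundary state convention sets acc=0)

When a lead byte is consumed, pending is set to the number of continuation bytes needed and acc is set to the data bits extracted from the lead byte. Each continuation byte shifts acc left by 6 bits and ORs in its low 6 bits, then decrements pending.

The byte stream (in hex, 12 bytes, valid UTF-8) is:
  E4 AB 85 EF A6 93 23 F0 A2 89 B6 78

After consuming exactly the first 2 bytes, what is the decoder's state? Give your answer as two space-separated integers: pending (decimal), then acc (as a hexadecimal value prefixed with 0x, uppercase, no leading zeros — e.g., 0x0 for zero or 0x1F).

Byte[0]=E4: 3-byte lead. pending=2, acc=0x4
Byte[1]=AB: continuation. acc=(acc<<6)|0x2B=0x12B, pending=1

Answer: 1 0x12B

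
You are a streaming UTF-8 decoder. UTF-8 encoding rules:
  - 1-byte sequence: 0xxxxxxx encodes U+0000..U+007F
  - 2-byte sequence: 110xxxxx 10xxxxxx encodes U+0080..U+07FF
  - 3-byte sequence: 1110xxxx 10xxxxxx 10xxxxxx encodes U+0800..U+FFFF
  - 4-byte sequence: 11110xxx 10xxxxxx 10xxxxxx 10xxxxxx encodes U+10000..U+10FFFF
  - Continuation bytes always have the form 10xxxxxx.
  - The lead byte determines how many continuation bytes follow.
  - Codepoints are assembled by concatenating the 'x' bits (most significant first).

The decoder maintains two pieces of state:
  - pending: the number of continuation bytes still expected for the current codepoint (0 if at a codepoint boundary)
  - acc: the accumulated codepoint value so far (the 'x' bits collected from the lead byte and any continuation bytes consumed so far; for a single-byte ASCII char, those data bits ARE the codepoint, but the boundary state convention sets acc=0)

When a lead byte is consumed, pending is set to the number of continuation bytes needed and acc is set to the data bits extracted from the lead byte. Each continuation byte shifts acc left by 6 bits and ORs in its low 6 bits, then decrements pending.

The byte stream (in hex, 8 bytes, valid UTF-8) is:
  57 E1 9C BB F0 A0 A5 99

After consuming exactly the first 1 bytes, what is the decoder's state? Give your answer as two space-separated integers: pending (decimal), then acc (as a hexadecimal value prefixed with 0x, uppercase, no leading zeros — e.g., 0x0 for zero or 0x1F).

Byte[0]=57: 1-byte. pending=0, acc=0x0

Answer: 0 0x0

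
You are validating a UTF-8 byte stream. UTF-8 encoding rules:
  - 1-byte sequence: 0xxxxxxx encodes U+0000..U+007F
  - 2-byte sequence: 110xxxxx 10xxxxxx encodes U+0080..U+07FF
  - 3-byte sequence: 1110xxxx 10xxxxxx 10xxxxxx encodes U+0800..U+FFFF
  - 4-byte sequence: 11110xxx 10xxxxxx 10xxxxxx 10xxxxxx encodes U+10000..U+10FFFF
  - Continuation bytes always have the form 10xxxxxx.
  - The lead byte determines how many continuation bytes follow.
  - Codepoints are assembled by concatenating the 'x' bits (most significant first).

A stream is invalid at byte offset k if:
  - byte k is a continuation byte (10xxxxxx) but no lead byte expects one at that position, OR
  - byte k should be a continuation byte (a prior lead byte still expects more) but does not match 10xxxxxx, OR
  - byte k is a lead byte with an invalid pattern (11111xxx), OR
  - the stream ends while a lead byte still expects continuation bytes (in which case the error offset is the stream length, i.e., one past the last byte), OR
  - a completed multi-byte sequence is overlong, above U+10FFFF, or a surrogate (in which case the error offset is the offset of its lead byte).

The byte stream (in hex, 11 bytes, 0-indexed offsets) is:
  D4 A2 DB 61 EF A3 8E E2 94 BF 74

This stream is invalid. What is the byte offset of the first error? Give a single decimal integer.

Answer: 3

Derivation:
Byte[0]=D4: 2-byte lead, need 1 cont bytes. acc=0x14
Byte[1]=A2: continuation. acc=(acc<<6)|0x22=0x522
Completed: cp=U+0522 (starts at byte 0)
Byte[2]=DB: 2-byte lead, need 1 cont bytes. acc=0x1B
Byte[3]=61: expected 10xxxxxx continuation. INVALID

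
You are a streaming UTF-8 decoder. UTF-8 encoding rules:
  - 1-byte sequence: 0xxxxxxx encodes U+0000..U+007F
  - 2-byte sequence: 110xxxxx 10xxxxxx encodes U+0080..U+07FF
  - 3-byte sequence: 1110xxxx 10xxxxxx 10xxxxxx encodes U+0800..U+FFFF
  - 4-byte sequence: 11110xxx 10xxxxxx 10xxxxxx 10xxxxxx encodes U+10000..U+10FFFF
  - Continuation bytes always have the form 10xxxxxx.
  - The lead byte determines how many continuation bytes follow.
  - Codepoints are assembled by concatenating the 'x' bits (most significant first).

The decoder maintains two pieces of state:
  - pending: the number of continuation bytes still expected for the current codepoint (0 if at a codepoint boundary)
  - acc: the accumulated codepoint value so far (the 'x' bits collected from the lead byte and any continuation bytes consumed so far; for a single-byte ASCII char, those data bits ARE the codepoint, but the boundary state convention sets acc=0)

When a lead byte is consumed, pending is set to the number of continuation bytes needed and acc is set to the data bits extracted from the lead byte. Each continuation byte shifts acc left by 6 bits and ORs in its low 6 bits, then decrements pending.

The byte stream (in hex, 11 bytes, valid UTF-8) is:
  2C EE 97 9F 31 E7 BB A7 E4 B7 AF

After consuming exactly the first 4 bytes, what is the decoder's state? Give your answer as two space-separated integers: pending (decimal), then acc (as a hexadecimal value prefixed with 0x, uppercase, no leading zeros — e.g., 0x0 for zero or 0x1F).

Byte[0]=2C: 1-byte. pending=0, acc=0x0
Byte[1]=EE: 3-byte lead. pending=2, acc=0xE
Byte[2]=97: continuation. acc=(acc<<6)|0x17=0x397, pending=1
Byte[3]=9F: continuation. acc=(acc<<6)|0x1F=0xE5DF, pending=0

Answer: 0 0xE5DF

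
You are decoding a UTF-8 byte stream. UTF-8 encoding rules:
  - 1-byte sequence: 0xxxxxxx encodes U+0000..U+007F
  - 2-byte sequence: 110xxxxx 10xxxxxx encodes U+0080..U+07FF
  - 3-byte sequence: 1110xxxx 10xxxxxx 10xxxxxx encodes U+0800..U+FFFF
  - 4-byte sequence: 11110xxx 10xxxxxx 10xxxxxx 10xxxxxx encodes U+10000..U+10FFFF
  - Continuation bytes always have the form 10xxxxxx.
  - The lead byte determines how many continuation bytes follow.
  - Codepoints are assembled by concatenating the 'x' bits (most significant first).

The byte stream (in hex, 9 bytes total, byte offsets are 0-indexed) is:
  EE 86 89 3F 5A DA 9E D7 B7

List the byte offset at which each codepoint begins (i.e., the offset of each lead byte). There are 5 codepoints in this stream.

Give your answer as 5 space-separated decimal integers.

Answer: 0 3 4 5 7

Derivation:
Byte[0]=EE: 3-byte lead, need 2 cont bytes. acc=0xE
Byte[1]=86: continuation. acc=(acc<<6)|0x06=0x386
Byte[2]=89: continuation. acc=(acc<<6)|0x09=0xE189
Completed: cp=U+E189 (starts at byte 0)
Byte[3]=3F: 1-byte ASCII. cp=U+003F
Byte[4]=5A: 1-byte ASCII. cp=U+005A
Byte[5]=DA: 2-byte lead, need 1 cont bytes. acc=0x1A
Byte[6]=9E: continuation. acc=(acc<<6)|0x1E=0x69E
Completed: cp=U+069E (starts at byte 5)
Byte[7]=D7: 2-byte lead, need 1 cont bytes. acc=0x17
Byte[8]=B7: continuation. acc=(acc<<6)|0x37=0x5F7
Completed: cp=U+05F7 (starts at byte 7)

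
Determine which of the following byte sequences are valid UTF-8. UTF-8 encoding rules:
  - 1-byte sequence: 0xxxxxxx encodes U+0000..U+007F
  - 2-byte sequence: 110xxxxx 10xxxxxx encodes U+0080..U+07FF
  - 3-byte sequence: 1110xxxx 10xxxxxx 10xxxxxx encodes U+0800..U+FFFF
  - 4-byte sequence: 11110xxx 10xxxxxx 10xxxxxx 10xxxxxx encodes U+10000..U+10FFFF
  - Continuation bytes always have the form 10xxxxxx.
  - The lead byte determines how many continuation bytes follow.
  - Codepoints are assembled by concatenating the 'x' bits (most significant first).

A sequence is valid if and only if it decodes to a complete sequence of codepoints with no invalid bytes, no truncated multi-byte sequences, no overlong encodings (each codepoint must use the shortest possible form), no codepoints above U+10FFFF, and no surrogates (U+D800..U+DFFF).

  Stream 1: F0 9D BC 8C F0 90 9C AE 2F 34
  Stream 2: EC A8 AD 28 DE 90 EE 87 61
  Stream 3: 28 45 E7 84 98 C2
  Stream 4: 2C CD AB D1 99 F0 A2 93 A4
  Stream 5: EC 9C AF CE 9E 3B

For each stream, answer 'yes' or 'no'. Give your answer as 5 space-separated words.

Answer: yes no no yes yes

Derivation:
Stream 1: decodes cleanly. VALID
Stream 2: error at byte offset 8. INVALID
Stream 3: error at byte offset 6. INVALID
Stream 4: decodes cleanly. VALID
Stream 5: decodes cleanly. VALID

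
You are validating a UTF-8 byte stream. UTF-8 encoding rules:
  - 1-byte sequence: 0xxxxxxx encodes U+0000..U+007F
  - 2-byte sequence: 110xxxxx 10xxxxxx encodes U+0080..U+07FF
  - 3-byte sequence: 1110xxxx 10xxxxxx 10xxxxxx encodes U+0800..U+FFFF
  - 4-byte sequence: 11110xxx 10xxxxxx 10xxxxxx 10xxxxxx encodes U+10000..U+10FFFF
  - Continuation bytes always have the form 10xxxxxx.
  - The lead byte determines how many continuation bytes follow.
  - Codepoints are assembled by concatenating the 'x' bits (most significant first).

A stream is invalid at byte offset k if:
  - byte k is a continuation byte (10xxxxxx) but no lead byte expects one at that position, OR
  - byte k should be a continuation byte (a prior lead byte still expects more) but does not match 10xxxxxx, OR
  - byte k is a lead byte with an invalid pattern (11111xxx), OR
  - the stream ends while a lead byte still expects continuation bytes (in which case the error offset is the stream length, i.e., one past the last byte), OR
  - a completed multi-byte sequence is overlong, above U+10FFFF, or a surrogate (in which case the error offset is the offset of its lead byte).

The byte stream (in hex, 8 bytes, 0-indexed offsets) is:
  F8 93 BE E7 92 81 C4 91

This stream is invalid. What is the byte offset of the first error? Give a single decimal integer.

Byte[0]=F8: INVALID lead byte (not 0xxx/110x/1110/11110)

Answer: 0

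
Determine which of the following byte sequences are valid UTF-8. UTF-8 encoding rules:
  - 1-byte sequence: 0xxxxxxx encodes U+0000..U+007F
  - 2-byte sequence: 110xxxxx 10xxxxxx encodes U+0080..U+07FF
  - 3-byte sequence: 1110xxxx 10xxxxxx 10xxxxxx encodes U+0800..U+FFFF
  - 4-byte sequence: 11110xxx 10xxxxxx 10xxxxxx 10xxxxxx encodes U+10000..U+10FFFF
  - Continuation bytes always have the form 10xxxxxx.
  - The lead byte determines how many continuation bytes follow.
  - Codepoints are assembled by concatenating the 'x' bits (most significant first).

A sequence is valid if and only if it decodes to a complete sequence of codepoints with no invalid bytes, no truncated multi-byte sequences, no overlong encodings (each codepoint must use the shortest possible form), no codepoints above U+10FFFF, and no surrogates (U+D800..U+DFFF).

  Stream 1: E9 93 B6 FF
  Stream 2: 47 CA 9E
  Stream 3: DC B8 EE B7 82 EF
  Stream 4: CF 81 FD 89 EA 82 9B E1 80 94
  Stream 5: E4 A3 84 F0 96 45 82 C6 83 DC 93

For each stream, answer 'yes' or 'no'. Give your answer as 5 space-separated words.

Stream 1: error at byte offset 3. INVALID
Stream 2: decodes cleanly. VALID
Stream 3: error at byte offset 6. INVALID
Stream 4: error at byte offset 2. INVALID
Stream 5: error at byte offset 5. INVALID

Answer: no yes no no no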